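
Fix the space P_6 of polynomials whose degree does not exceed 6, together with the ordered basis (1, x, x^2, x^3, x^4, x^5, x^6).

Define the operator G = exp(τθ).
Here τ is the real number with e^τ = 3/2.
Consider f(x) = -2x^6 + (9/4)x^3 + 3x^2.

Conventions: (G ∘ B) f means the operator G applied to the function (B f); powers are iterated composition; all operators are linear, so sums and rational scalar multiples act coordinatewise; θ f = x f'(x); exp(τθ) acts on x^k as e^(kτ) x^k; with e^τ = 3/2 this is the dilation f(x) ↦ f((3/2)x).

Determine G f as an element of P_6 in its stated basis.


the image equals g(x) = -(729/32)x^6 + (243/32)x^3 + (27/4)x^2

exp(τθ) x^k = e^(kτ) x^k; with e^τ = 3/2 this sends x^k to (3/2)^k x^k
x^2 ↦ 9/4 x^2
x^3 ↦ 27/8 x^3
x^6 ↦ 729/64 x^6
applying this coordinatewise to f: exp(τθ) f = -(729/32)x^6 + (243/32)x^3 + (27/4)x^2


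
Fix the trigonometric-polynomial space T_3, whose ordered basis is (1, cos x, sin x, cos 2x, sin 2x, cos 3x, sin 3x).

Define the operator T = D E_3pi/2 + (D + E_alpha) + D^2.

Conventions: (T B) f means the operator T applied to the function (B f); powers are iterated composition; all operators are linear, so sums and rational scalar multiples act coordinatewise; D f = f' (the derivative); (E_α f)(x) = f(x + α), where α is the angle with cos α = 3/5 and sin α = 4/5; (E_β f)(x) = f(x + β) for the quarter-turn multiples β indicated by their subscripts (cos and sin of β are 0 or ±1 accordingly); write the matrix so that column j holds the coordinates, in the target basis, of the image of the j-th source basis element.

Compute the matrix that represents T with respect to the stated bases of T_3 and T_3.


image of 1: 1
image of cos x: (3/5)cos x - (9/5)sin x
image of sin x: (9/5)cos x + (3/5)sin x
image of cos 2x: -(107/25)cos 2x - (24/25)sin 2x
image of sin 2x: (24/25)cos 2x - (107/25)sin 2x
image of cos 3x: -(1617/125)cos 3x - (419/125)sin 3x
image of sin 3x: (419/125)cos 3x - (1617/125)sin 3x
each image's coordinates form column j of the matrix

the matrix is [[1, 0, 0, 0, 0, 0, 0]; [0, 3/5, 9/5, 0, 0, 0, 0]; [0, -9/5, 3/5, 0, 0, 0, 0]; [0, 0, 0, -107/25, 24/25, 0, 0]; [0, 0, 0, -24/25, -107/25, 0, 0]; [0, 0, 0, 0, 0, -1617/125, 419/125]; [0, 0, 0, 0, 0, -419/125, -1617/125]] (rows listed top to bottom)


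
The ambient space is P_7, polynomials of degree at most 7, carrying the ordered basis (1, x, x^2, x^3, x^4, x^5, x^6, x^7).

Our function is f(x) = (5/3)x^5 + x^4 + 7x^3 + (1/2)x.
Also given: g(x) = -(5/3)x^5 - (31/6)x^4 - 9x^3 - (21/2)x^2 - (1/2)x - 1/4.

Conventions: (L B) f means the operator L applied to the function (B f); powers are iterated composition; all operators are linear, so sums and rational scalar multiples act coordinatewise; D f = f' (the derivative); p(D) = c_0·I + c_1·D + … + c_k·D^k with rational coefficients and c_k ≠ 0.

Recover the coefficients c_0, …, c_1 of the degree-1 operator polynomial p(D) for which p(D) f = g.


p(D) = -I − (1/2)·D, i.e. c_0 = -1, c_1 = -1/2

D^0 f = (5/3)x^5 + x^4 + 7x^3 + (1/2)x
D^1 f = (25/3)x^4 + 4x^3 + 21x^2 + 1/2
matching coefficients of g against c_0 f + c_1 Df + … from the top degree down determines the c_i
solution: c_0 = -1, c_1 = -1/2


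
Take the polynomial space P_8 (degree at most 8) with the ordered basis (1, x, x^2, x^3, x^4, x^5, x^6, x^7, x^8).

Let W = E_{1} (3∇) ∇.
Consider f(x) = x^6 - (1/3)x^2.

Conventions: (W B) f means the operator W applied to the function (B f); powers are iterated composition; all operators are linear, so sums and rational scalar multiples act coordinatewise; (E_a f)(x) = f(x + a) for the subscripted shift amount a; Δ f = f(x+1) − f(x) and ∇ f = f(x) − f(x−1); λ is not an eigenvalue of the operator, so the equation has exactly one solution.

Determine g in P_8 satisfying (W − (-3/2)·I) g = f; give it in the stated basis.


write g with unknown coordinates in the stated basis and equate coefficients in (W − (-3/2)·I) g = f
solving from the highest basis element down gives g = (2/3)x^6 - 40x^4 + (8278/9)x^2 - 31696/9
check: W g = 60x^4 - 1380x^2 + 15848/3
so W g − (-3/2)·g = x^6 - (1/3)x^2 = f ✓

the result is g(x) = (2/3)x^6 - 40x^4 + (8278/9)x^2 - 31696/9


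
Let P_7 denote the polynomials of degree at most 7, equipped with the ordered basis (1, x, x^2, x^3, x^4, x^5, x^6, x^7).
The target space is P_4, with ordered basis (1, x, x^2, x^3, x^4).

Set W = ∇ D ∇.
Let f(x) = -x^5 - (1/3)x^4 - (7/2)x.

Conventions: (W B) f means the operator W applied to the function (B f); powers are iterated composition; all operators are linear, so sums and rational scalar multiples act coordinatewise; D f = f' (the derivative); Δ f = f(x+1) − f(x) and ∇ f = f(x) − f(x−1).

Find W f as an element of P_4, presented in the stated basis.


∇ f = -5x^4 + (26/3)x^3 - 8x^2 + (11/3)x - 25/6
D ∇ f = -20x^3 + 26x^2 - 16x + 11/3
∇ (D ∇) f = -60x^2 + 112x - 62

the image equals g(x) = -60x^2 + 112x - 62


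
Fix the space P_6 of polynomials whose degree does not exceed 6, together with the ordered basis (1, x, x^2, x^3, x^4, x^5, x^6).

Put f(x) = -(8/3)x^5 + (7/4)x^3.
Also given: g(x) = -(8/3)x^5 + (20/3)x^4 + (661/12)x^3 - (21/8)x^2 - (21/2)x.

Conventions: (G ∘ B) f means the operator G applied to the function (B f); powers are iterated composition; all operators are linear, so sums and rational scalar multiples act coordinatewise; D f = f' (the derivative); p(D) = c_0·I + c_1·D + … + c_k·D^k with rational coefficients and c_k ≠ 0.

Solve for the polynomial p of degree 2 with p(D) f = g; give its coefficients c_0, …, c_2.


c_0 = 1, c_1 = -1/2, c_2 = -1

D^0 f = -(8/3)x^5 + (7/4)x^3
D^1 f = -(40/3)x^4 + (21/4)x^2
D^2 f = -(160/3)x^3 + (21/2)x
matching coefficients of g against c_0 f + c_1 Df + … from the top degree down determines the c_i
solution: c_0 = 1, c_1 = -1/2, c_2 = -1


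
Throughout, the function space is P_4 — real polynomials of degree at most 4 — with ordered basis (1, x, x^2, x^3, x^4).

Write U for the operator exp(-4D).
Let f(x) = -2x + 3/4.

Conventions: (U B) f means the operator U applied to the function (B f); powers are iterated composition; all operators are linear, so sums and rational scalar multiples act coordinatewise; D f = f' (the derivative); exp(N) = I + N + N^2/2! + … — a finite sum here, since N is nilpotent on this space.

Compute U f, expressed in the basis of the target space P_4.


order-1 term: 8
the series for exp(-4D) f terminates at order 1
exp(-4D) f = -2x + 35/4

the image equals g(x) = -2x + 35/4


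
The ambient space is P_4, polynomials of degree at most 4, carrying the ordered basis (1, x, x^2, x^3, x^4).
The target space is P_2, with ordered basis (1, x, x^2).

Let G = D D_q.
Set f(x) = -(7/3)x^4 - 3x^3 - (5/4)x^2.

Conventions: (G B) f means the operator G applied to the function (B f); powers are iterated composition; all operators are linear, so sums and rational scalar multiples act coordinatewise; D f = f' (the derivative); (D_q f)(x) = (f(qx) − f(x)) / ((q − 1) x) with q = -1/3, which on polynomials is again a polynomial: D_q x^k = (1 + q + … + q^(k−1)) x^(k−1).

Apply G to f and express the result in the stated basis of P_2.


D_q f = -(140/81)x^3 - (7/3)x^2 - (5/6)x
D D_q f = -(140/27)x^2 - (14/3)x - 5/6

the image equals g(x) = -(140/27)x^2 - (14/3)x - 5/6


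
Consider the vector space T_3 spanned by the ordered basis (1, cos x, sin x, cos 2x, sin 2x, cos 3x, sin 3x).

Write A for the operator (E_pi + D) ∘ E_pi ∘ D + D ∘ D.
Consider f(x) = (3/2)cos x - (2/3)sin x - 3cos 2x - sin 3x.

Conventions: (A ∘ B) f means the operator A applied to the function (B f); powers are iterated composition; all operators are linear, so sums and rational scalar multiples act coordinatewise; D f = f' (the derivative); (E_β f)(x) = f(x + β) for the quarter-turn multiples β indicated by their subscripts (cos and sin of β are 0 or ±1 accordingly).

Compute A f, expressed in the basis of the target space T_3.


g(x) = -(2/3)cos x - (3/2)sin x + 24cos 2x + 6sin 2x - 3cos 3x

D f = -(2/3)cos x - (3/2)sin x + 6sin 2x - 3cos 3x
E_pi D f = (2/3)cos x + (3/2)sin x + 6sin 2x + 3cos 3x
E_pi E_pi D f = -(2/3)cos x - (3/2)sin x + 6sin 2x - 3cos 3x
D E_pi D f = (3/2)cos x - (2/3)sin x + 12cos 2x - 9sin 3x
(E_pi + D) E_pi D f = (5/6)cos x - (13/6)sin x + 12cos 2x + 6sin 2x - 3cos 3x - 9sin 3x
D f = -(2/3)cos x - (3/2)sin x + 6sin 2x - 3cos 3x
D D f = -(3/2)cos x + (2/3)sin x + 12cos 2x + 9sin 3x
((E_pi + D) ∘ E_pi ∘ D + D ∘ D) f = -(2/3)cos x - (3/2)sin x + 24cos 2x + 6sin 2x - 3cos 3x


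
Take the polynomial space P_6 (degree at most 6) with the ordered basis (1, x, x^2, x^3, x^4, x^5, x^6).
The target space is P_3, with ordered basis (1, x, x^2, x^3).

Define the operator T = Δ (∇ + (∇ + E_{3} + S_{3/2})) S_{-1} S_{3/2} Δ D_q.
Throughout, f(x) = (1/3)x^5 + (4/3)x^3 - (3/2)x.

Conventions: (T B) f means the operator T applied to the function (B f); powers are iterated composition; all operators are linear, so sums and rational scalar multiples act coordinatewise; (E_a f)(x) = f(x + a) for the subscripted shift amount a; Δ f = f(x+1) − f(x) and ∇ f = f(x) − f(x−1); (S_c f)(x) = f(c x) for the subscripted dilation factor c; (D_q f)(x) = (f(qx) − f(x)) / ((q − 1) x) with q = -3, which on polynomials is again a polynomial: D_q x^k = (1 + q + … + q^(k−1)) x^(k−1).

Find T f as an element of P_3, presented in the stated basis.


D_q f = (61/3)x^4 + (28/3)x^2 - 3/2
Δ D_q f = (244/3)x^3 + 122x^2 + 100x + 89/3
S_{3/2} Δ D_q f = (549/2)x^3 + (549/2)x^2 + 150x + 89/3
S_{-1} S_{3/2} Δ D_q f = -(549/2)x^3 + (549/2)x^2 - 150x + 89/3
∇ (S_{-1} S_{3/2} Δ) D_q f = -(1647/2)x^2 + (2745/2)x - 699
∇ (S_{-1} S_{3/2} Δ) D_q f = -(1647/2)x^2 + (2745/2)x - 699
E_{3} (S_{-1} S_{3/2} Δ) D_q f = -(549/2)x^3 - 2196x^2 - (11829/2)x - 16084/3
S_{3/2} (S_{-1} S_{3/2} Δ) D_q f = -(14823/16)x^3 + (4941/8)x^2 - 225x + 89/3
(∇ + E_{3} + S_{3/2}) (S_{-1} S_{3/2} Δ) D_q f = -(19215/16)x^3 - (19215/8)x^2 - 4767x - 18092/3
(∇ + (∇ + E_{3} + S_{3/2})) (S_{-1} S_{3/2} Δ) D_q f = -(19215/16)x^3 - (25803/8)x^2 - (6789/2)x - 20189/3
Δ ((∇ + (∇ + E_{3} + S_{3/2})) S_{-1} S_{3/2} Δ D_q) f = -(57645/16)x^2 - (160857/16)x - 125133/16

the result is g(x) = -(57645/16)x^2 - (160857/16)x - 125133/16


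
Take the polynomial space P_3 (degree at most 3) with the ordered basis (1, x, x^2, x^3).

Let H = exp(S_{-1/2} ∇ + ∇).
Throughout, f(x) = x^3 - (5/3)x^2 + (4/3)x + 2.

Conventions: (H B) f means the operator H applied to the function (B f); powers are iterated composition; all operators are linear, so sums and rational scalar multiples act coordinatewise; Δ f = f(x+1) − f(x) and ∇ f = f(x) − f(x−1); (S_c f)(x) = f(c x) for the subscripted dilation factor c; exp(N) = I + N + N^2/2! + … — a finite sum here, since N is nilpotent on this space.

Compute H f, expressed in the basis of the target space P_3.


order-1 term: (15/4)x^2 - (19/6)x + 8
order-2 term: (15/8)x - 83/12
order-3 term: 5/4
the series for exp(S_{-1/2} ∇ + ∇) f terminates at order 3
exp(S_{-1/2} ∇ + ∇) f = x^3 + (25/12)x^2 + (1/24)x + 13/3

g(x) = x^3 + (25/12)x^2 + (1/24)x + 13/3


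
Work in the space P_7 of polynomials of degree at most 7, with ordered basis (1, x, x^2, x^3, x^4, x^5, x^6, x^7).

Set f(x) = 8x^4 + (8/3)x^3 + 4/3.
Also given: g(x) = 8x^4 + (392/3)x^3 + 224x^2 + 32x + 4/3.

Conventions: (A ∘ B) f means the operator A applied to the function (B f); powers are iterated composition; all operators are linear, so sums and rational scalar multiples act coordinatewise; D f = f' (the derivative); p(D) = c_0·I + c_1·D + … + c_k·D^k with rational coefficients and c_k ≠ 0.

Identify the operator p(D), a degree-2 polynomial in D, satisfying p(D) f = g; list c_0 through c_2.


D^0 f = 8x^4 + (8/3)x^3 + 4/3
D^1 f = 32x^3 + 8x^2
D^2 f = 96x^2 + 16x
matching coefficients of g against c_0 f + c_1 Df + … from the top degree down determines the c_i
solution: c_0 = 1, c_1 = 4, c_2 = 2

c_0 = 1, c_1 = 4, c_2 = 2


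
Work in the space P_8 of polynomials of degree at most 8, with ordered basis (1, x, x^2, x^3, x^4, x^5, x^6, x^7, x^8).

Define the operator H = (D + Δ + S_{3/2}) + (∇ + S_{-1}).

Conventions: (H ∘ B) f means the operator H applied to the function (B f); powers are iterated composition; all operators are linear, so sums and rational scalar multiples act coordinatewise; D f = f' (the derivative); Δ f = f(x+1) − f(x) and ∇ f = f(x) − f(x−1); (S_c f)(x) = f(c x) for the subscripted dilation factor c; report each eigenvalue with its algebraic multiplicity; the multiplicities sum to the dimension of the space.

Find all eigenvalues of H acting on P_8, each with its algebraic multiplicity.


image of 1: 2
image of x: (1/2)x + 3
image of x^2: (13/4)x^2 + 6x
image of x^3: (19/8)x^3 + 9x^2 + 2
image of x^4: (97/16)x^4 + 12x^3 + 8x
image of x^5: (211/32)x^5 + 15x^4 + 20x^2 + 2
image of x^6: (793/64)x^6 + 18x^5 + 40x^3 + 12x
image of x^7: (2059/128)x^7 + 21x^6 + 70x^4 + 42x^2 + 2
image of x^8: (6817/256)x^8 + 24x^7 + 112x^5 + 112x^3 + 16x
the matrix is upper triangular; its diagonal is (2, 1/2, 13/4, 19/8, 97/16, 211/32, 793/64, 2059/128, 6817/256)
for a triangular matrix the eigenvalues are the diagonal entries, with algebraic multiplicity their repetition count

λ = 1/2 (multiplicity 1), λ = 2 (multiplicity 1), λ = 19/8 (multiplicity 1), λ = 13/4 (multiplicity 1), λ = 97/16 (multiplicity 1), λ = 211/32 (multiplicity 1), λ = 793/64 (multiplicity 1), λ = 2059/128 (multiplicity 1), λ = 6817/256 (multiplicity 1)


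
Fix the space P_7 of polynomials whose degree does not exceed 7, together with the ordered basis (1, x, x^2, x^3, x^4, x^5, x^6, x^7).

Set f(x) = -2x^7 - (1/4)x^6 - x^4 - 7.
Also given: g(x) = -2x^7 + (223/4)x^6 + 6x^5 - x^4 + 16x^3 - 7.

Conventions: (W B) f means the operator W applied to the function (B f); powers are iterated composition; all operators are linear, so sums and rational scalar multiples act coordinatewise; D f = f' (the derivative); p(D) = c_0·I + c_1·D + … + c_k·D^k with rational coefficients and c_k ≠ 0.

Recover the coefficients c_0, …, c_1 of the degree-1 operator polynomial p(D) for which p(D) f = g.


D^0 f = -2x^7 - (1/4)x^6 - x^4 - 7
D^1 f = -14x^6 - (3/2)x^5 - 4x^3
matching coefficients of g against c_0 f + c_1 Df + … from the top degree down determines the c_i
solution: c_0 = 1, c_1 = -4

c_0 = 1, c_1 = -4


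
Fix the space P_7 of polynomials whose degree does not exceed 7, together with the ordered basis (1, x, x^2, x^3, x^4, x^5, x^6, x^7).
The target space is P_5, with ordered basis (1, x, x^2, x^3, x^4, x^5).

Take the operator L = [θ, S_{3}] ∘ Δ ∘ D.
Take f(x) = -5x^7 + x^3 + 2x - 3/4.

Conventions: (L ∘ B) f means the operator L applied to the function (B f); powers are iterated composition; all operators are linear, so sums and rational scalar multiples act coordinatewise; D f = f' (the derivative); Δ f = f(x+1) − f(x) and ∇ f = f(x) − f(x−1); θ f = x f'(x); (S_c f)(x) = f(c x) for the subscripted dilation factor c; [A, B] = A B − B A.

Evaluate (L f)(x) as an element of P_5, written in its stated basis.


D f = -35x^6 + 3x^2 + 2
Δ D f = -210x^5 - 525x^4 - 700x^3 - 525x^2 - 204x - 32
S_{3} Δ D f = -51030x^5 - 42525x^4 - 18900x^3 - 4725x^2 - 612x - 32
θ S_{3} Δ D f = -255150x^5 - 170100x^4 - 56700x^3 - 9450x^2 - 612x
θ Δ D f = -1050x^5 - 2100x^4 - 2100x^3 - 1050x^2 - 204x
S_{3} θ Δ D f = -255150x^5 - 170100x^4 - 56700x^3 - 9450x^2 - 612x
[θ, S_{3}] Δ D f = 0

the result is g(x) = 0


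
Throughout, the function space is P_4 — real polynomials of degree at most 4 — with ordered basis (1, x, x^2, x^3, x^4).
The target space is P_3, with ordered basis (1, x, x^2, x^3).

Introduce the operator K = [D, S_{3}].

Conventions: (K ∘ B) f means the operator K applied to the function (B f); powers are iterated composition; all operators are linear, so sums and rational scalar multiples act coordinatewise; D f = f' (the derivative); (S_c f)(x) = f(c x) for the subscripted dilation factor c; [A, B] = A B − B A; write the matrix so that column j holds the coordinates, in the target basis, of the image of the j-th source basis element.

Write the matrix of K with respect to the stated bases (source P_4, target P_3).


the matrix is [[0, 2, 0, 0, 0]; [0, 0, 12, 0, 0]; [0, 0, 0, 54, 0]; [0, 0, 0, 0, 216]] (rows listed top to bottom)

image of 1: 0
image of x: 2
image of x^2: 12x
image of x^3: 54x^2
image of x^4: 216x^3
each image's coordinates form column j of the matrix


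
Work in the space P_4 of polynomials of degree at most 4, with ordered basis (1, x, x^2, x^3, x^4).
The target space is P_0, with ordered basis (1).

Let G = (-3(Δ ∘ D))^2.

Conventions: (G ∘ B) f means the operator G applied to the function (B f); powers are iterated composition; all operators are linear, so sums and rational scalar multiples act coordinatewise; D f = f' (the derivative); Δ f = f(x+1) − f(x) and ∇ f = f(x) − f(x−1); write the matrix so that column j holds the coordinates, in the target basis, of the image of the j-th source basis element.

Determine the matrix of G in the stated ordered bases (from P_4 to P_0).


the matrix is [[0, 0, 0, 0, 216]] (rows listed top to bottom)

image of 1: 0
image of x: 0
image of x^2: 0
image of x^3: 0
image of x^4: 216
each image's coordinates form column j of the matrix


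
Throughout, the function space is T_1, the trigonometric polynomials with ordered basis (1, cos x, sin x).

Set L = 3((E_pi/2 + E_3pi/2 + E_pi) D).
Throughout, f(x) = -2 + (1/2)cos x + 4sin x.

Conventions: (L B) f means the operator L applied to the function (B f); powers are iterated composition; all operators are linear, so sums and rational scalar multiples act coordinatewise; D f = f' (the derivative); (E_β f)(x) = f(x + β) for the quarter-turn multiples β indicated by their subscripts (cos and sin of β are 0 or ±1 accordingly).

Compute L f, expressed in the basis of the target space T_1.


D f = 4cos x - (1/2)sin x
E_pi/2 D f = -(1/2)cos x - 4sin x
E_3pi/2 D f = (1/2)cos x + 4sin x
E_pi D f = -4cos x + (1/2)sin x
(E_pi/2 + E_3pi/2 + E_pi) D f = -4cos x + (1/2)sin x
(3((E_pi/2 + E_3pi/2 + E_pi) D)) f = -12cos x + (3/2)sin x

the image equals g(x) = -12cos x + (3/2)sin x


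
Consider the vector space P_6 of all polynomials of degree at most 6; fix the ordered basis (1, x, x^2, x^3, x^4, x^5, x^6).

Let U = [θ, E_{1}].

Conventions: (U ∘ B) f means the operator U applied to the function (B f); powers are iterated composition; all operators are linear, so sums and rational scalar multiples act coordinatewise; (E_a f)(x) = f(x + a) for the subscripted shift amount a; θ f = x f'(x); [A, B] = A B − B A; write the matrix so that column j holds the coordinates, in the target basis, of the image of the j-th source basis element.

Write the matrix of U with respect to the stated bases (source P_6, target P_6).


image of 1: 0
image of x: -1
image of x^2: -2x - 2
image of x^3: -3x^2 - 6x - 3
image of x^4: -4x^3 - 12x^2 - 12x - 4
image of x^5: -5x^4 - 20x^3 - 30x^2 - 20x - 5
image of x^6: -6x^5 - 30x^4 - 60x^3 - 60x^2 - 30x - 6
each image's coordinates form column j of the matrix

the matrix is [[0, -1, -2, -3, -4, -5, -6]; [0, 0, -2, -6, -12, -20, -30]; [0, 0, 0, -3, -12, -30, -60]; [0, 0, 0, 0, -4, -20, -60]; [0, 0, 0, 0, 0, -5, -30]; [0, 0, 0, 0, 0, 0, -6]; [0, 0, 0, 0, 0, 0, 0]] (rows listed top to bottom)


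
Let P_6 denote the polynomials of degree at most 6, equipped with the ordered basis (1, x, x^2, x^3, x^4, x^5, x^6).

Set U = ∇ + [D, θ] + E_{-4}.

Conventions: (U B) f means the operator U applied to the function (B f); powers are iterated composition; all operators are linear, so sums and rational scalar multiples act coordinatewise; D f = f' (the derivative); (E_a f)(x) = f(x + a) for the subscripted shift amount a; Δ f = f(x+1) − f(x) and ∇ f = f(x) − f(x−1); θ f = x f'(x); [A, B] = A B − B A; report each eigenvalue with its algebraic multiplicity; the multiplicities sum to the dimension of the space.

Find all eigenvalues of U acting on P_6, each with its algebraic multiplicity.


λ = 1 (multiplicity 7)

image of 1: 1
image of x: x - 2
image of x^2: x^2 - 4x + 15
image of x^3: x^3 - 6x^2 + 45x - 63
image of x^4: x^4 - 8x^3 + 90x^2 - 252x + 255
image of x^5: x^5 - 10x^4 + 150x^3 - 630x^2 + 1275x - 1023
image of x^6: x^6 - 12x^5 + 225x^4 - 1260x^3 + 3825x^2 - 6138x + 4095
the matrix is upper triangular; its diagonal is (1, 1, 1, 1, 1, 1, 1)
for a triangular matrix the eigenvalues are the diagonal entries, with algebraic multiplicity their repetition count


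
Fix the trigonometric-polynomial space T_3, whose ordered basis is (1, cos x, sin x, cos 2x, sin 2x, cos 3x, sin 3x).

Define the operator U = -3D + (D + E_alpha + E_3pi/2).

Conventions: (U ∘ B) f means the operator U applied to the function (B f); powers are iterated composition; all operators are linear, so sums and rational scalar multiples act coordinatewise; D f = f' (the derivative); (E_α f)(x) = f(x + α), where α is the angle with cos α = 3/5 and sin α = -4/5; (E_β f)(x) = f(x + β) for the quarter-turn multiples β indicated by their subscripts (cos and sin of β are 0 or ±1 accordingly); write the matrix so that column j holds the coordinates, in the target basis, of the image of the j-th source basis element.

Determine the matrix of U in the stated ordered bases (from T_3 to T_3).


the matrix is [[2, 0, 0, 0, 0, 0, 0]; [0, 3/5, -19/5, 0, 0, 0, 0]; [0, 19/5, 3/5, 0, 0, 0, 0]; [0, 0, 0, -32/25, -124/25, 0, 0]; [0, 0, 0, 124/25, -32/25, 0, 0]; [0, 0, 0, 0, 0, -117/125, -669/125]; [0, 0, 0, 0, 0, 669/125, -117/125]] (rows listed top to bottom)

image of 1: 2
image of cos x: (3/5)cos x + (19/5)sin x
image of sin x: -(19/5)cos x + (3/5)sin x
image of cos 2x: -(32/25)cos 2x + (124/25)sin 2x
image of sin 2x: -(124/25)cos 2x - (32/25)sin 2x
image of cos 3x: -(117/125)cos 3x + (669/125)sin 3x
image of sin 3x: -(669/125)cos 3x - (117/125)sin 3x
each image's coordinates form column j of the matrix


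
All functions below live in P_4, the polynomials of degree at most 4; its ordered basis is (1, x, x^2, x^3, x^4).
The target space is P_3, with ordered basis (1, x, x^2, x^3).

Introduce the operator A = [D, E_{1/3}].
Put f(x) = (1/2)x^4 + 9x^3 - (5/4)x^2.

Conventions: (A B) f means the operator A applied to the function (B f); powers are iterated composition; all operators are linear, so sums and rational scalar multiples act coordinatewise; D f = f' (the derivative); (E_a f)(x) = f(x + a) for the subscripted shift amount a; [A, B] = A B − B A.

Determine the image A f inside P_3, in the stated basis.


g(x) = 0

E_{1/3} f = (1/2)x^4 + (29/3)x^3 + (97/12)x^2 + (121/54)x + 65/324
D E_{1/3} f = 2x^3 + 29x^2 + (97/6)x + 121/54
D f = 2x^3 + 27x^2 - (5/2)x
E_{1/3} D f = 2x^3 + 29x^2 + (97/6)x + 121/54
[D, E_{1/3}] f = 0


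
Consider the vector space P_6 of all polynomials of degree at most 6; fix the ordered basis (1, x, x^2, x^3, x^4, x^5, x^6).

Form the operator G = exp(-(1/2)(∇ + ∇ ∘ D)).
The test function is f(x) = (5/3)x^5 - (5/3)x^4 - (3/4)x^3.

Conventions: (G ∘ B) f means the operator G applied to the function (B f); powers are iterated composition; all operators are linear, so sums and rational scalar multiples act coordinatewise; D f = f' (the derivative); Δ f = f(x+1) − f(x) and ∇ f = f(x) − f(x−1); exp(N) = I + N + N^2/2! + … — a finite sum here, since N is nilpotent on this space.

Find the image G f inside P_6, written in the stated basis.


g(x) = (5/3)x^5 - (35/6)x^4 - (19/12)x^3 + (737/24)x^2 - (467/12)x + 187/24

order-1 term: -(25/6)x^4 - 5x^3 + (547/24)x^2 - (433/24)x + 61/12
order-2 term: (25/6)x^3 + 10x^2 - (767/48)x - 9/16
order-3 term: -(25/12)x^2 - (65/12)x + 229/96
order-4 term: (25/48)x + 15/16
order-5 term: -5/96
the series for exp(-(1/2)(∇ + ∇ ∘ D)) f terminates at order 5
exp(-(1/2)(∇ + ∇ ∘ D)) f = (5/3)x^5 - (35/6)x^4 - (19/12)x^3 + (737/24)x^2 - (467/12)x + 187/24


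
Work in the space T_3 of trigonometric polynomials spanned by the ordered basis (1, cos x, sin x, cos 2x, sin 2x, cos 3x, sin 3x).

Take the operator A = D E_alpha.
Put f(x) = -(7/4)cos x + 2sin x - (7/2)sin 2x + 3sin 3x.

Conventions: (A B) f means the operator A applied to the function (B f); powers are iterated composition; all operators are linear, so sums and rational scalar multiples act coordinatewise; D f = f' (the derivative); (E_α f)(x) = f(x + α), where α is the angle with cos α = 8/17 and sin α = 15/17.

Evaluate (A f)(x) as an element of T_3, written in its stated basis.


g(x) = (169/68)cos x - (16/17)sin x + (1127/289)cos 2x + (1680/289)sin 2x - (43992/4913)cos 3x + (4455/4913)sin 3x

E_alpha f = (16/17)cos x + (169/68)sin x - (840/289)cos 2x + (1127/578)sin 2x - (1485/4913)cos 3x - (14664/4913)sin 3x
D E_alpha f = (169/68)cos x - (16/17)sin x + (1127/289)cos 2x + (1680/289)sin 2x - (43992/4913)cos 3x + (4455/4913)sin 3x


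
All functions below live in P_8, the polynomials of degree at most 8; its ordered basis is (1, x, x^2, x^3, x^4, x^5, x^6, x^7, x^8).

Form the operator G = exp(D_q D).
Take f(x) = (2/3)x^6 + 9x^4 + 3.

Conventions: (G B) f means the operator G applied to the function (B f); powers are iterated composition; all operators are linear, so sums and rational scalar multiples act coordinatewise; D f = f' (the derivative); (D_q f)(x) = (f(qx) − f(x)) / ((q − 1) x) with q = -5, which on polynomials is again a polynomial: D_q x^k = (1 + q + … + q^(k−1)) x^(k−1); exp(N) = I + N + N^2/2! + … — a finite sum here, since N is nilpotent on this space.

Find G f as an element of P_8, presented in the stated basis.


g(x) = (2/3)x^6 + 2093x^4 + 88284x^2 + 59111

order-1 term: 2084x^4 + 756x^2
order-2 term: 87528x^2 + 756
order-3 term: 58352
the series for exp(D_q D) f terminates at order 3
exp(D_q D) f = (2/3)x^6 + 2093x^4 + 88284x^2 + 59111


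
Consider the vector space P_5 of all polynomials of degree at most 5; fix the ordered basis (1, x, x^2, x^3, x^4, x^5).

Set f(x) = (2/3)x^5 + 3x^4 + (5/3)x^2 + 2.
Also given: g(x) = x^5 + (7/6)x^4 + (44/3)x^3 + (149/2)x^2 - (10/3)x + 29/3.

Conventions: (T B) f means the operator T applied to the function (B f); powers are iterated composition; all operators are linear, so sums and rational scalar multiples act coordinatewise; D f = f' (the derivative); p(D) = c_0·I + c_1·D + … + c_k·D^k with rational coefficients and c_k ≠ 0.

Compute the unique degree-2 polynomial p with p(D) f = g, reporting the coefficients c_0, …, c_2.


D^0 f = (2/3)x^5 + 3x^4 + (5/3)x^2 + 2
D^1 f = (10/3)x^4 + 12x^3 + (10/3)x
D^2 f = (40/3)x^3 + 36x^2 + 10/3
matching coefficients of g against c_0 f + c_1 Df + … from the top degree down determines the c_i
solution: c_0 = 3/2, c_1 = -1, c_2 = 2

c_0 = 3/2, c_1 = -1, c_2 = 2


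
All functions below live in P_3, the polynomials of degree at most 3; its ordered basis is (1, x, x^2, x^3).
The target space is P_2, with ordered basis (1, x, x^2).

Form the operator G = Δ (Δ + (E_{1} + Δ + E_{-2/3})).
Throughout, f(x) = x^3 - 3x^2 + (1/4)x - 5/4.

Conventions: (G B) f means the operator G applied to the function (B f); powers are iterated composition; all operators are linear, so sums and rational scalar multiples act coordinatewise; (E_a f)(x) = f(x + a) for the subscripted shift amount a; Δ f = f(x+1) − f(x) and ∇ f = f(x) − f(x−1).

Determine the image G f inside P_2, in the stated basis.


Δ f = 3x^2 - 3x - 7/4
E_{1} f = x^3 - (11/4)x - 3
Δ f = 3x^2 - 3x - 7/4
E_{-2/3} f = x^3 - 5x^2 + (67/12)x - 329/108
(E_{1} + Δ + E_{-2/3}) f = 2x^3 - 2x^2 - (1/6)x - 421/54
(Δ + (E_{1} + Δ + E_{-2/3})) f = 2x^3 + x^2 - (19/6)x - 1031/108
Δ (Δ + (E_{1} + Δ + E_{-2/3})) f = 6x^2 + 8x - 1/6

g(x) = 6x^2 + 8x - 1/6


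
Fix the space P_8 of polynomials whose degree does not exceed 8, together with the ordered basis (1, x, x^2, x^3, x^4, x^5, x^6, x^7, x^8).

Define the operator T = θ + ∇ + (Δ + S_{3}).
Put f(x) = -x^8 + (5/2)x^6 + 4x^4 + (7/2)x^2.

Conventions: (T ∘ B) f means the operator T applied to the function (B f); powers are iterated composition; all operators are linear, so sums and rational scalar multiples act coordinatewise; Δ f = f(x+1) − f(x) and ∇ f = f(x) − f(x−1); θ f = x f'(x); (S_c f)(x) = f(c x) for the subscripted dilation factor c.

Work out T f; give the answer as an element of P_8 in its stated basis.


θ f = -8x^8 + 15x^6 + 16x^4 + 7x^2
∇ f = -8x^7 + 28x^6 - 41x^5 + (65/2)x^4 + 10x^3 - (67/2)x^2 + 30x - 9
Δ f = -8x^7 - 28x^6 - 41x^5 - (65/2)x^4 + 10x^3 + (67/2)x^2 + 30x + 9
S_{3} f = -6561x^8 + (3645/2)x^6 + 324x^4 + (63/2)x^2
(Δ + S_{3}) f = -6561x^8 - 8x^7 + (3589/2)x^6 - 41x^5 + (583/2)x^4 + 10x^3 + 65x^2 + 30x + 9
(θ + ∇ + (Δ + S_{3})) f = -6569x^8 - 16x^7 + (3675/2)x^6 - 82x^5 + 340x^4 + 20x^3 + (77/2)x^2 + 60x

g(x) = -6569x^8 - 16x^7 + (3675/2)x^6 - 82x^5 + 340x^4 + 20x^3 + (77/2)x^2 + 60x


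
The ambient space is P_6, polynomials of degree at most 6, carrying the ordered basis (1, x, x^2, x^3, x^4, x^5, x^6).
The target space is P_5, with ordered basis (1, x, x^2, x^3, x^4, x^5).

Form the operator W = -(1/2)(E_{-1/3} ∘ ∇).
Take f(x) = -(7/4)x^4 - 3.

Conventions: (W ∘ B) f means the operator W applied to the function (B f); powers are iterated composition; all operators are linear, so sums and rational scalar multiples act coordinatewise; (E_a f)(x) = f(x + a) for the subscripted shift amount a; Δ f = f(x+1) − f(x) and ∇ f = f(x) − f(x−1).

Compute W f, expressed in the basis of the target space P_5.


∇ f = -7x^3 + (21/2)x^2 - 7x + 7/4
E_{-1/3} ∇ f = -7x^3 + (35/2)x^2 - (49/3)x + 595/108
(-(1/2)(E_{-1/3} ∘ ∇)) f = (7/2)x^3 - (35/4)x^2 + (49/6)x - 595/216

the result is g(x) = (7/2)x^3 - (35/4)x^2 + (49/6)x - 595/216


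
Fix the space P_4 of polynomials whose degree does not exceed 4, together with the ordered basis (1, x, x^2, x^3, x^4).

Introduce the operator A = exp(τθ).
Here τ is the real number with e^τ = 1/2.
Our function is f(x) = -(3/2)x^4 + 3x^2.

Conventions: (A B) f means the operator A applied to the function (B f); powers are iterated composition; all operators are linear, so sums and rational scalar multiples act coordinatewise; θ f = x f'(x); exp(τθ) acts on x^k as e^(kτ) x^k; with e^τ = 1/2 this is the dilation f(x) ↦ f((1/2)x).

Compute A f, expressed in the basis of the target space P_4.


the result is g(x) = -(3/32)x^4 + (3/4)x^2

exp(τθ) x^k = e^(kτ) x^k; with e^τ = 1/2 this sends x^k to (1/2)^k x^k
x^2 ↦ 1/4 x^2
x^4 ↦ 1/16 x^4
applying this coordinatewise to f: exp(τθ) f = -(3/32)x^4 + (3/4)x^2


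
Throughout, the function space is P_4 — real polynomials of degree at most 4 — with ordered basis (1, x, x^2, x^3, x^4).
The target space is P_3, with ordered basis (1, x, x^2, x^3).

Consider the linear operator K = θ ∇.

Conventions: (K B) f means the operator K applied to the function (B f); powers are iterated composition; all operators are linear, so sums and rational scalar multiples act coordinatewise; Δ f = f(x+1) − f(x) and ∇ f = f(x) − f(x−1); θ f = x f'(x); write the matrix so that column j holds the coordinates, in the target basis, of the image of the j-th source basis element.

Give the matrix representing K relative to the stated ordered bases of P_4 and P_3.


the matrix is [[0, 0, 0, 0, 0]; [0, 0, 2, -3, 4]; [0, 0, 0, 6, -12]; [0, 0, 0, 0, 12]] (rows listed top to bottom)

image of 1: 0
image of x: 0
image of x^2: 2x
image of x^3: 6x^2 - 3x
image of x^4: 12x^3 - 12x^2 + 4x
each image's coordinates form column j of the matrix


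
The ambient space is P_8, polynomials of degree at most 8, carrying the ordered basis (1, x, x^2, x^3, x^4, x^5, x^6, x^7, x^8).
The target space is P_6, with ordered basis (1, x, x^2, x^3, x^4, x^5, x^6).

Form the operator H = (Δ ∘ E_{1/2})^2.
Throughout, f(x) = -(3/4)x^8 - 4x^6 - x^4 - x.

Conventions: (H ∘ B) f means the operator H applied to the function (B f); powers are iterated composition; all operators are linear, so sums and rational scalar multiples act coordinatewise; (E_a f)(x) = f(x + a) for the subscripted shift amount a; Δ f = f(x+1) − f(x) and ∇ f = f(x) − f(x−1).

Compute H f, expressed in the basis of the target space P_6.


E_{1/2} f = -(3/4)x^8 - 3x^7 - (37/4)x^6 - (69/4)x^5 - (617/32)x^4 - (213/16)x^3 - (357/64)x^2 - (147/64)x - 643/1024
Δ E_{1/2} f = -6x^7 - 42x^6 - (321/2)x^5 - (765/2)x^4 - (4653/8)x^3 - (4407/8)x^2 - (9503/32)x - 2263/32
E_{1/2} (Δ ∘ E_{1/2}) f = -6x^7 - 63x^6 - 318x^5 - (1935/2)x^4 - 1866x^3 - 2241x^2 - 1534x - 1837/4
Δ E_{1/2} (Δ ∘ E_{1/2}) f = -42x^6 - 504x^5 - 2745x^4 - 8520x^3 - 15654x^2 - 15960x - 13991/2

the result is g(x) = -42x^6 - 504x^5 - 2745x^4 - 8520x^3 - 15654x^2 - 15960x - 13991/2


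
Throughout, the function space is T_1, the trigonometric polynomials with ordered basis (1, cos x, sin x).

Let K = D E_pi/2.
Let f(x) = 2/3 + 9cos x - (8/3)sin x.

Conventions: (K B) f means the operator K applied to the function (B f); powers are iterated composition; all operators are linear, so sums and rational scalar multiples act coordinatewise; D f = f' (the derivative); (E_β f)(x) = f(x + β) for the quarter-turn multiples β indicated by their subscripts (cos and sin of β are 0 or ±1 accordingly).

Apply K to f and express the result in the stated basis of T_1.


the result is g(x) = -9cos x + (8/3)sin x

E_pi/2 f = 2/3 - (8/3)cos x - 9sin x
D E_pi/2 f = -9cos x + (8/3)sin x


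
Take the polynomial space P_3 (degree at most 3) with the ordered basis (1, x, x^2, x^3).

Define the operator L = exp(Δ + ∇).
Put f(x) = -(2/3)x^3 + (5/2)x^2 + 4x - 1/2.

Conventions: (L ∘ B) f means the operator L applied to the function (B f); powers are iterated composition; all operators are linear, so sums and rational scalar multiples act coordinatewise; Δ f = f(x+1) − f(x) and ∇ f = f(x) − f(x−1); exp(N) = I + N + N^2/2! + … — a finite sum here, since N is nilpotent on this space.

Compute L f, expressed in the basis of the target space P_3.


order-1 term: -4x^2 + 10x + 20/3
order-2 term: -8x + 10
order-3 term: -16/3
the series for exp(Δ + ∇) f terminates at order 3
exp(Δ + ∇) f = -(2/3)x^3 - (3/2)x^2 + 6x + 65/6

the image equals g(x) = -(2/3)x^3 - (3/2)x^2 + 6x + 65/6


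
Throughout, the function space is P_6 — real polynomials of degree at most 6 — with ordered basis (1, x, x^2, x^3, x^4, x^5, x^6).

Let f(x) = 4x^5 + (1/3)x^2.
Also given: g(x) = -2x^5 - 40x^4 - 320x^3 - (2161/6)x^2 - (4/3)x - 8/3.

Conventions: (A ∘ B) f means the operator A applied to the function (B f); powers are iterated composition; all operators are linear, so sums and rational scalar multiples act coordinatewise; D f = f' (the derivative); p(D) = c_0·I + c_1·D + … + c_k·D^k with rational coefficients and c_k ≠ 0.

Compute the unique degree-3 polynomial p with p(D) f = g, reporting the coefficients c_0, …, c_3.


c_0 = -1/2, c_1 = -2, c_2 = -4, c_3 = -3/2

D^0 f = 4x^5 + (1/3)x^2
D^1 f = 20x^4 + (2/3)x
D^2 f = 80x^3 + 2/3
D^3 f = 240x^2
matching coefficients of g against c_0 f + c_1 Df + … from the top degree down determines the c_i
solution: c_0 = -1/2, c_1 = -2, c_2 = -4, c_3 = -3/2


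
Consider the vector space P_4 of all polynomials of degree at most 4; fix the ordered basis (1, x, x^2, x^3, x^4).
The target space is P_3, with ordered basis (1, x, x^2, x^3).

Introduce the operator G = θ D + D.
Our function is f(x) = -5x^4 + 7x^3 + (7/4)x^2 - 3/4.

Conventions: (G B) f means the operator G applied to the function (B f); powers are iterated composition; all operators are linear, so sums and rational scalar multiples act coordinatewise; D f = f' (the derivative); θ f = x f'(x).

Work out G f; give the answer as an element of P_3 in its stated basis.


g(x) = -80x^3 + 63x^2 + 7x

D f = -20x^3 + 21x^2 + (7/2)x
θ D f = -60x^3 + 42x^2 + (7/2)x
D f = -20x^3 + 21x^2 + (7/2)x
(θ D + D) f = -80x^3 + 63x^2 + 7x


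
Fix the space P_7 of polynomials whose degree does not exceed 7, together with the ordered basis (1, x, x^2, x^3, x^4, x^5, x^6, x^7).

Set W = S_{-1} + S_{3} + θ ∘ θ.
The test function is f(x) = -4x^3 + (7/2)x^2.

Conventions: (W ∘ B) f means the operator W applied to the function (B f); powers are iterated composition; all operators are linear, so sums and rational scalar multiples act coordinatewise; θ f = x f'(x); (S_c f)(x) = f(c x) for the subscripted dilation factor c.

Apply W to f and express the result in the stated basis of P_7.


S_{-1} f = 4x^3 + (7/2)x^2
S_{3} f = -108x^3 + (63/2)x^2
θ f = -12x^3 + 7x^2
θ θ f = -36x^3 + 14x^2
(S_{-1} + S_{3} + θ ∘ θ) f = -140x^3 + 49x^2

the result is g(x) = -140x^3 + 49x^2


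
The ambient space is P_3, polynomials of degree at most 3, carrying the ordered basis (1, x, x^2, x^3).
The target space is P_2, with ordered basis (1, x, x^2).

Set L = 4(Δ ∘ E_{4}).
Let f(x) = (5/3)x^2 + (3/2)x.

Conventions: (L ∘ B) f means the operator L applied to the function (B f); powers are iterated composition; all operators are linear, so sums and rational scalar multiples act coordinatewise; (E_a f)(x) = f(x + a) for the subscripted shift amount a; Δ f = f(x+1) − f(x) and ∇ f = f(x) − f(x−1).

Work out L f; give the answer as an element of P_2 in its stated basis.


E_{4} f = (5/3)x^2 + (89/6)x + 98/3
Δ E_{4} f = (10/3)x + 33/2
(4(Δ ∘ E_{4})) f = (40/3)x + 66

the result is g(x) = (40/3)x + 66


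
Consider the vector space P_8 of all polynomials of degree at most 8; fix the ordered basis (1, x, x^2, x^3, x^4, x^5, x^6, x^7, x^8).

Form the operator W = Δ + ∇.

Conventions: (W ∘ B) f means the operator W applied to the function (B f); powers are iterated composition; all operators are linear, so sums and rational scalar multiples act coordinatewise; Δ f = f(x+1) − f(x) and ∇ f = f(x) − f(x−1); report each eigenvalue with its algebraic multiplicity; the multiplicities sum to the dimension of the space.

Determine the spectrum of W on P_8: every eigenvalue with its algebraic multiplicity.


image of 1: 0
image of x: 2
image of x^2: 4x
image of x^3: 6x^2 + 2
image of x^4: 8x^3 + 8x
image of x^5: 10x^4 + 20x^2 + 2
image of x^6: 12x^5 + 40x^3 + 12x
image of x^7: 14x^6 + 70x^4 + 42x^2 + 2
image of x^8: 16x^7 + 112x^5 + 112x^3 + 16x
the matrix is upper triangular; its diagonal is (0, 0, 0, 0, 0, 0, 0, 0, 0)
for a triangular matrix the eigenvalues are the diagonal entries, with algebraic multiplicity their repetition count

λ = 0 (multiplicity 9)


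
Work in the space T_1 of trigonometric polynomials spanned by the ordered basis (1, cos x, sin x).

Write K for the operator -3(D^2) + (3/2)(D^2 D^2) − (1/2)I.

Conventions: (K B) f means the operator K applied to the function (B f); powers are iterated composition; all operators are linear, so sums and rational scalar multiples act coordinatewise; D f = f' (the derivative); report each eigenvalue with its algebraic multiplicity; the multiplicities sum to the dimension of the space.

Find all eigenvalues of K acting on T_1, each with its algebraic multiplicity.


image of 1: -1/2
image of cos x: 4cos x
image of sin x: 4sin x
the matrix is diagonal; its diagonal is (-1/2, 4, 4)
for a triangular matrix the eigenvalues are the diagonal entries, with algebraic multiplicity their repetition count

λ = -1/2 (multiplicity 1), λ = 4 (multiplicity 2)


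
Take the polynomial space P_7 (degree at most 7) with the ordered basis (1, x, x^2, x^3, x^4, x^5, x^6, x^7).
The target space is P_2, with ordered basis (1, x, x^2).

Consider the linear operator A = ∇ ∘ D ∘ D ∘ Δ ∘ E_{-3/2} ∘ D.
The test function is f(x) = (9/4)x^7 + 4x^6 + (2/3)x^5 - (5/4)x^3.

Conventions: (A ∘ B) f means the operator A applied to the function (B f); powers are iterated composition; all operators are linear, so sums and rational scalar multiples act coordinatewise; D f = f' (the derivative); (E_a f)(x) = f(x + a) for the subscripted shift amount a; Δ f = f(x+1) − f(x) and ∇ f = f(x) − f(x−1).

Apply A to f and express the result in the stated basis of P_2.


g(x) = 5670x^2 - 14130x + 18925/2

D f = (63/4)x^6 + 24x^5 + (10/3)x^4 - (15/4)x^2
E_{-3/2} D f = (63/4)x^6 - (471/4)x^5 + (17035/48)x^4 - (4345/8)x^3 + (27345/64)x^2 - (9207/64)x + 1431/256
Δ (E_{-3/2} ∘ D) f = (189/2)x^5 - (705/2)x^4 + (6685/12)x^3 - (1765/4)x^2 + (14447/96)x - 655/96
D Δ (E_{-3/2} ∘ D) f = (945/2)x^4 - 1410x^3 + (6685/4)x^2 - (1765/2)x + 14447/96
D D Δ (E_{-3/2} ∘ D) f = 1890x^3 - 4230x^2 + (6685/2)x - 1765/2
∇ (D ∘ D) Δ (E_{-3/2} ∘ D) f = 5670x^2 - 14130x + 18925/2
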